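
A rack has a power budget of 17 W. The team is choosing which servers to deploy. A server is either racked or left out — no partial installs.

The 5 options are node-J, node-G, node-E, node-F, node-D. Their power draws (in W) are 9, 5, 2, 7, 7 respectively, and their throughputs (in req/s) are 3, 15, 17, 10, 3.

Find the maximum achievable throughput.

42

node-G + node-E + node-F: power draw 5 + 2 + 7 = 14 ≤ 17, throughput 15 + 17 + 10 = 42.
node-J + node-G + node-E: power draw 9 + 5 + 2 = 16 ≤ 17, throughput 3 + 15 + 17 = 35.
node-G + node-E + node-D: power draw 5 + 2 + 7 = 14 ≤ 17, throughput 15 + 17 + 3 = 35.
Best is node-G, node-E, and node-F with total throughput 42.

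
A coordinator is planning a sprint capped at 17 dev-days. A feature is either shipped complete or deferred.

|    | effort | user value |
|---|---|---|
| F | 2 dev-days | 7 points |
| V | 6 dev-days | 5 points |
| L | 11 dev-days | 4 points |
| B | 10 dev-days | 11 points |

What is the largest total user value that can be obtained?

V + B: effort 6 + 10 = 16 ≤ 17, user value 5 + 11 = 16.
F + V: effort 2 + 6 = 8 ≤ 17, user value 7 + 5 = 12.
F + B: effort 2 + 10 = 12 ≤ 17, user value 7 + 11 = 18.
Best is F and B with total user value 18.

18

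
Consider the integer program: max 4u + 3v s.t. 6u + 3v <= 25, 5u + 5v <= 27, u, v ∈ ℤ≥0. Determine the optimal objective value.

The continuous relaxation peaks at (2.93, 2.47) with value 19.13; rounding to a feasible lattice point costs some objective.
(u,v)=(3,2): 6·3+3·2=24≤25, 5·3+5·2=25≤27, objective 18.
(u,v)=(2,3): 6·2+3·3=21≤25, 5·2+5·3=25≤27, objective 17.
No feasible integer point exceeds 18.

18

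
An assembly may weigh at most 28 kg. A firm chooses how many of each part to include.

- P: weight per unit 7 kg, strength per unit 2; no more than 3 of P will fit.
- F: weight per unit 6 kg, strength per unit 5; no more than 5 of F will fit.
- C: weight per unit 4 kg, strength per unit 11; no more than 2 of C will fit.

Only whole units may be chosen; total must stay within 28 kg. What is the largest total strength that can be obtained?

37

3×F and 2×C: weight 26 ≤ 28, strength 3·5 + 2·11 = 37.
1×P, 2×F, and 2×C: weight 27 ≤ 28, strength 1·2 + 2·5 + 2·11 = 34.
Best is 37.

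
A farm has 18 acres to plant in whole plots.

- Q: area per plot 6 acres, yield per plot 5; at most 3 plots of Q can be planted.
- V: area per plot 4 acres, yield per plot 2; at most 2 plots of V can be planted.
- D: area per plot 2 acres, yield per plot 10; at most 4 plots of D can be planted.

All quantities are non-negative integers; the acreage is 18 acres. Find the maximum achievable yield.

This is a bounded integer knapsack.
D has the best ratio (10/2); taking only D gives at most 4×10 = 40 (stopped by the supply cap of 4).
Mixing does better — 1×Q, 1×V, and 4×D: area 18 ≤ 18, yield 1·5 + 1·2 + 4·10 = 47.

47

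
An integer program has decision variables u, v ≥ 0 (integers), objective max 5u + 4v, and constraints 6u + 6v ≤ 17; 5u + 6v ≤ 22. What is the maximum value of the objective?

(u,v)=(2,0) is feasible, giving 10.
(u,v)=(1,1) is feasible, giving 9.
The best lattice point is (2,0), giving 10.

10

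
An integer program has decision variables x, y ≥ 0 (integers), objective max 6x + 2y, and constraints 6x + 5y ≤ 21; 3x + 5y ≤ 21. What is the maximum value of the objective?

(x,y)=(3,0) is feasible, giving 18.
(x,y)=(2,1) is feasible, giving 14.
(x,y)=(2,0) is feasible, giving 12.
The best lattice point is (3,0), giving 18.

18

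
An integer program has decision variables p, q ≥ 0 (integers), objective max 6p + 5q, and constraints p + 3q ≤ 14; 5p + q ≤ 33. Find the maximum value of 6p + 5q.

46

Relaxing integrality, the LP optimum is 49.64 at (p,q) = (6.07, 2.64), which is not an integer point.
(p,q)=(6,2): 1·6+3·2=12≤14, 5·6+1·2=32≤33, objective 46.
(p,q)=(5,3): 1·5+3·3=14≤14, 5·5+1·3=28≤33, objective 45.
(p,q)=(6,1): 1·6+3·1=9≤14, 5·6+1·1=31≤33, objective 41.
(p,q)=(5,2): 1·5+3·2=11≤14, 5·5+1·2=27≤33, objective 40.
The best lattice point is (6,2), giving 46.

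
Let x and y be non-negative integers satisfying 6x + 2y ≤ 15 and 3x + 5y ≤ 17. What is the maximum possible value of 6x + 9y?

Relaxing integrality, the LP optimum is 31.62 at (x,y) = (1.71, 2.38), which is not an integer point.
(x,y)=(0,3) is feasible, giving 27.
(x,y)=(1,2) is feasible, giving 24.
(x,y)=(2,1) is feasible, giving 21.
The best lattice point is (0,3), giving 27.

27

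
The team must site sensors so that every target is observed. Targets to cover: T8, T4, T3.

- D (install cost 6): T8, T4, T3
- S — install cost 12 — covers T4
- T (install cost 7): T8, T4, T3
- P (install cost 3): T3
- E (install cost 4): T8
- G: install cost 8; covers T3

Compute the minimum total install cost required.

6

D alone covers T8, T4, T3 — every target.
Total install cost: 6.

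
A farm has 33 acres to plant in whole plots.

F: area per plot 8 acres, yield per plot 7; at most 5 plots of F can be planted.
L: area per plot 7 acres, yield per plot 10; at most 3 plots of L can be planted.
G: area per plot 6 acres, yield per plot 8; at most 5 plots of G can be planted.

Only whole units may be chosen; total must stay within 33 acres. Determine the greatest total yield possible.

46

L has the best ratio (10/7); taking only L gives at most 3×10 = 30 (stopped by the supply cap of 3).
Mixing does better — 3×L and 2×G: area 33 ≤ 33, yield 3·10 + 2·8 = 46.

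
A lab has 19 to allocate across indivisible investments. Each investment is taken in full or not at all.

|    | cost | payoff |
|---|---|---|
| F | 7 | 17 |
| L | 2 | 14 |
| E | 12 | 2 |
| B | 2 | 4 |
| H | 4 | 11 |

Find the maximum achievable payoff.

Allowing fractional choices, the relaxed optimum would be about 46.7, but investments are indivisible.
F + L + H: cost 7 + 2 + 4 = 13 ≤ 19, payoff 17 + 14 + 11 = 42.
F + L + B: cost 7 + 2 + 2 = 11 ≤ 19, payoff 17 + 14 + 4 = 35.
F + L + B + H: cost 7 + 2 + 2 + 4 = 15 ≤ 19, payoff 17 + 14 + 4 + 11 = 46.
Best is F, L, B, and H with total payoff 46.

46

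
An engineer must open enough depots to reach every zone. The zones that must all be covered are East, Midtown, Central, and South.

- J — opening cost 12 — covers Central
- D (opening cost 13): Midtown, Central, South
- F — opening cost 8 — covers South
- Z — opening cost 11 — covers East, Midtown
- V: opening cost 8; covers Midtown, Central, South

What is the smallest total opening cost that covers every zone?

Choose Z and V: together they cover East, Midtown, Central, South — every zone.
Total opening cost: 11 + 8 = 19.

19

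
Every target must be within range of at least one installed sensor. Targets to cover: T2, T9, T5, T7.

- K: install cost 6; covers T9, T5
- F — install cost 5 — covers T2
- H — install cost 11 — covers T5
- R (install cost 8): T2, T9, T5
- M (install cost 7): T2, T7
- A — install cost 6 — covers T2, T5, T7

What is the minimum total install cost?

12

This is a weighted set-cover instance.
Choose K and A: together they cover T2, T9, T5, T7 — every target.
Total install cost: 6 + 6 = 12.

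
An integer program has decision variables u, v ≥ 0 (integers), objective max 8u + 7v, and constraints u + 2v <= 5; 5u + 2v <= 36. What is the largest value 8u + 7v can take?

(u,v)=(5,0): 1·5+2·0=5≤5, 5·5+2·0=25≤36, objective 40.
(u,v)=(4,0): 1·4+2·0=4≤5, 5·4+2·0=20≤36, objective 32.
No feasible integer point exceeds 40.

40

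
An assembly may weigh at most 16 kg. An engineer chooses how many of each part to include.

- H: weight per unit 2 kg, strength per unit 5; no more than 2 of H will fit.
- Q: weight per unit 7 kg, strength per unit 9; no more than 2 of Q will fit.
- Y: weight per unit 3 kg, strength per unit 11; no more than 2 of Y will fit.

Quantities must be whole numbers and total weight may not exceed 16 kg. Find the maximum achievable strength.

This is a bounded integer knapsack.
Take 1×H, 1×Q, and 2×Y: weight 15 ≤ 16, strength 1·5 + 1·9 + 2·11 = 36.
Y has the best ratio (11/3) and is taken to its limit of 2; remaining capacity is filled optimally with the others.

36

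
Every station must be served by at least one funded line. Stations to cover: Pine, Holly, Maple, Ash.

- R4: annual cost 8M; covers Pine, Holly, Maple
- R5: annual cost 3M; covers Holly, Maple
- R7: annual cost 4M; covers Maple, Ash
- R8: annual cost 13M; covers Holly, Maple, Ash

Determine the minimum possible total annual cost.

This is an integer covering problem.
The greedy cost-per-new-station heuristic would pick R5, R7, and R4 for 15, but a cheaper cover exists.
Choose R4 and R7: together they cover Pine, Holly, Maple, Ash — every station.
Total annual cost: 8 + 4 = 12.
No cover costs less than 12.

12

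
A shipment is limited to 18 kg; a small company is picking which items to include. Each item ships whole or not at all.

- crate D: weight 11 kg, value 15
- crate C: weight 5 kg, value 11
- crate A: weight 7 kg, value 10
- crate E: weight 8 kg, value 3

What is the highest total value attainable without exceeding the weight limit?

26

crate D + crate A: weight 11 + 7 = 18 ≤ 18, value 15 + 10 = 25.
crate C + crate A: weight 5 + 7 = 12 ≤ 18, value 11 + 10 = 21.
crate D + crate C: weight 11 + 5 = 16 ≤ 18, value 15 + 11 = 26.
Best is crate D and crate C with total value 26.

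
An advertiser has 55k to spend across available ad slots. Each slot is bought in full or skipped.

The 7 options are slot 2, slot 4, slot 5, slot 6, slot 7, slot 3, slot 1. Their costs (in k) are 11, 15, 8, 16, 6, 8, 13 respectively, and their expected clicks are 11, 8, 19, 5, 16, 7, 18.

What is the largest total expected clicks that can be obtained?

Allowing fractional choices, the relaxed optimum would be about 75.8, but ad slots are indivisible.
slot 2 + slot 5 + slot 6 + slot 7 + slot 1: cost 11 + 8 + 16 + 6 + 13 = 54 ≤ 55, expected clicks 11 + 19 + 5 + 16 + 18 = 69.
slot 2 + slot 4 + slot 5 + slot 7 + slot 1: cost 11 + 15 + 8 + 6 + 13 = 53 ≤ 55, expected clicks 11 + 8 + 19 + 16 + 18 = 72.
slot 2 + slot 5 + slot 7 + slot 3 + slot 1: cost 11 + 8 + 6 + 8 + 13 = 46 ≤ 55, expected clicks 11 + 19 + 16 + 7 + 18 = 71.
Best is slot 2, slot 4, slot 5, slot 7, and slot 1 with total expected clicks 72.

72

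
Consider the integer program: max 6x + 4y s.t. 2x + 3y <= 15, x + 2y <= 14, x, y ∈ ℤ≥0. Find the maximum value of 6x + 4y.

Relaxing integrality, the LP optimum is 45.00 at (x,y) = (7.5, 0), which is not an integer point.
(x,y)=(7,0): 2·7+3·0=14≤15, 1·7+2·0=7≤14, objective 42.
(x,y)=(6,1): 2·6+3·1=15≤15, 1·6+2·1=8≤14, objective 40.
(x,y)=(6,0): 2·6+3·0=12≤15, 1·6+2·0=6≤14, objective 36.
Maximum is 42 at (x,y)=(7,0).

42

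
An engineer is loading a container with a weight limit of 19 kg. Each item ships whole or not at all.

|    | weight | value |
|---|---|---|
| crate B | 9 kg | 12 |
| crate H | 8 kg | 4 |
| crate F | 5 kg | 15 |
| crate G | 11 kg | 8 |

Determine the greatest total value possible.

27

Allowing fractional choices, the relaxed optimum would be about 30.6, but items are indivisible.
crate H + crate F: weight 8 + 5 = 13 ≤ 19, value 4 + 15 = 19.
crate F + crate G: weight 5 + 11 = 16 ≤ 19, value 15 + 8 = 23.
crate B + crate F: weight 9 + 5 = 14 ≤ 19, value 12 + 15 = 27.
Best is crate B and crate F with total value 27.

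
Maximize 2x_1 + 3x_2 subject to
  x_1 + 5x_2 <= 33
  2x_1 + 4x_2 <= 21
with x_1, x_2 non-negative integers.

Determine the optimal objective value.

The continuous relaxation peaks at (10.5, 0) with value 21.00; rounding to a feasible lattice point costs some objective.
(x_1,x_2)=(10,0) is feasible, giving 20.
(x_1,x_2)=(9,0) is feasible, giving 18.
Maximum is 20 at (x_1,x_2)=(10,0).

20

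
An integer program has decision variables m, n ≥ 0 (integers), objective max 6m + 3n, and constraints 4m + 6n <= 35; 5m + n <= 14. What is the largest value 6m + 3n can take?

(m,n)=(2,4) is feasible, giving 24.
(m,n)=(1,5) is feasible, giving 21.
(m,n)=(2,3) is feasible, giving 21.
No feasible integer point exceeds 24.

24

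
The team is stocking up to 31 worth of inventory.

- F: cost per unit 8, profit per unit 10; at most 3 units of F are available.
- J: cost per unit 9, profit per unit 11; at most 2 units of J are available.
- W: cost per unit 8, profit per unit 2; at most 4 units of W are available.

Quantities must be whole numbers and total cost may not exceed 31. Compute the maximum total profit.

32

F has the best ratio (10/8); taking only F gives at most 3×10 = 30 (stopped by the cost limit).
Mixing does better — 1×F and 2×J: cost 26 ≤ 31, profit 1·10 + 2·11 = 32.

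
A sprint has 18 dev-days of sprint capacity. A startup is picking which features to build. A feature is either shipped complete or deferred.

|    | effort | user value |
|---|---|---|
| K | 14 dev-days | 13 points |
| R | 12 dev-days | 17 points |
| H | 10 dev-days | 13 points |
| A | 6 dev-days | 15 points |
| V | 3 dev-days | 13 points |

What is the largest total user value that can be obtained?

R + A: effort 12 + 6 = 18 ≤ 18, user value 17 + 15 = 32.
R + V: effort 12 + 3 = 15 ≤ 18, user value 17 + 13 = 30.
Best is R and A with total user value 32.

32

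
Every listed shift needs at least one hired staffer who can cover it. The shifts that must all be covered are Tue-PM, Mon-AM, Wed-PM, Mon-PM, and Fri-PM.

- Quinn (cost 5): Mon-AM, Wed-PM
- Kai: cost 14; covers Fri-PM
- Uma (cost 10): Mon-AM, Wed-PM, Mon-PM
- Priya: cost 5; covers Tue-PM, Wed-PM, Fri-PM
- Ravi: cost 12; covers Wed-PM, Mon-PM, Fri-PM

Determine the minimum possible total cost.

15

The greedy cost-per-new-shift heuristic would pick Priya, Quinn, and Uma for 20, but a cheaper cover exists.
Choose Uma and Priya: together they cover Tue-PM, Mon-AM, Wed-PM, Mon-PM, Fri-PM — every shift.
Total cost: 10 + 5 = 15.
No cover costs less than 15.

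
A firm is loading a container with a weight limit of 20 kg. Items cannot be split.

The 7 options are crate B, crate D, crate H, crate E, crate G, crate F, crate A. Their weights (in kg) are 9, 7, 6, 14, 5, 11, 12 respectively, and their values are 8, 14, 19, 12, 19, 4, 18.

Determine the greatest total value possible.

Take crate D, crate H, and crate G: weight 7 + 6 + 5 = 18 ≤ 20, value 14 + 19 + 19 = 52.
No other feasible combination does better.

52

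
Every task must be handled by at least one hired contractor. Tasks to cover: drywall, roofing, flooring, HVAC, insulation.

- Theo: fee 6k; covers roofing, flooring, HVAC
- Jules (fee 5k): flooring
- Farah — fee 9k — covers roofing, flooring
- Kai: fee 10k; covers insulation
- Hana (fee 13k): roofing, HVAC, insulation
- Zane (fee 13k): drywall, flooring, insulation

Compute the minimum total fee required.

19

This is an integer covering problem.
Choose Theo and Zane: together they cover drywall, roofing, flooring, HVAC, insulation — every task.
Total fee: 6 + 13 = 19.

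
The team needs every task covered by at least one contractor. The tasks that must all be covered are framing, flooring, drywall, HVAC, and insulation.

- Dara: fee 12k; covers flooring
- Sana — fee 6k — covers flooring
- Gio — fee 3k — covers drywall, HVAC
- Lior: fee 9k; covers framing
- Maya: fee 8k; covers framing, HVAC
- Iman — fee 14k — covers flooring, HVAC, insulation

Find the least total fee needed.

25

This is a weighted set-cover instance.
The greedy cost-per-new-task heuristic would pick Gio, Sana, Maya, and Iman for 31, but a cheaper cover exists.
Choose Gio, Maya, and Iman: together they cover framing, flooring, drywall, HVAC, insulation — every task.
Total fee: 3 + 8 + 14 = 25.
No cover costs less than 25.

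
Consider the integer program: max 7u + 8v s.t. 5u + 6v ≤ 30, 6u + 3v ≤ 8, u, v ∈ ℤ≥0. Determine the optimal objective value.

(u,v)=(0,2): 5·0+6·2=12≤30, 6·0+3·2=6≤8, objective 16.
(u,v)=(0,1): 5·0+6·1=6≤30, 6·0+3·1=3≤8, objective 8.
Maximum is 16 at (u,v)=(0,2).

16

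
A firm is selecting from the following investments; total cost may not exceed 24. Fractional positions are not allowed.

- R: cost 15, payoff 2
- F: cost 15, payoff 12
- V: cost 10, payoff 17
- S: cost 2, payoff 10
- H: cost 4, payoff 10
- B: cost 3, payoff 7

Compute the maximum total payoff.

44

This is a 0-1 knapsack instance.
F + S + H + B: cost 15 + 2 + 4 + 3 = 24 ≤ 24, payoff 12 + 10 + 10 + 7 = 39.
V + S + H + B: cost 10 + 2 + 4 + 3 = 19 ≤ 24, payoff 17 + 10 + 10 + 7 = 44.
Best is V, S, H, and B with total payoff 44.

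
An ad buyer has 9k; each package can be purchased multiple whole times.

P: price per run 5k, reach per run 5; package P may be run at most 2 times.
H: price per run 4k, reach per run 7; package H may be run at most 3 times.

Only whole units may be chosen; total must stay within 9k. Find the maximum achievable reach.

Take 2×H: price 8 ≤ 9, reach 2·7 = 14.
No other integer combination yields more.

14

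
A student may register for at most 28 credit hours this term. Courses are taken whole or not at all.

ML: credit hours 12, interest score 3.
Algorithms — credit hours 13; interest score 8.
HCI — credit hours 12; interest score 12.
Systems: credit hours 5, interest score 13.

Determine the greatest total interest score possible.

Take HCI and Systems: credit hours 12 + 5 = 17 ≤ 28, interest score 12 + 13 = 25.
No other feasible combination does better.

25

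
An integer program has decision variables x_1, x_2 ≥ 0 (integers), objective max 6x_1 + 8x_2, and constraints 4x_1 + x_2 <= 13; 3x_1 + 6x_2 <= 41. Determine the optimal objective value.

The continuous relaxation peaks at (1.76, 5.95) with value 58.19; rounding to a feasible lattice point costs some objective.
(x_1,x_2)=(1,6): 4·1+1·6=10≤13, 3·1+6·6=39≤41, objective 54.
(x_1,x_2)=(2,5): 4·2+1·5=13≤13, 3·2+6·5=36≤41, objective 52.
(x_1,x_2)=(0,6): 4·0+1·6=6≤13, 3·0+6·6=36≤41, objective 48.
No feasible integer point exceeds 54.

54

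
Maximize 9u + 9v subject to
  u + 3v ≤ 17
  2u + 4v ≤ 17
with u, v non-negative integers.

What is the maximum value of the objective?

72

(u,v)=(8,0) is feasible, giving 72.
(u,v)=(7,0) is feasible, giving 63.
No feasible integer point exceeds 72.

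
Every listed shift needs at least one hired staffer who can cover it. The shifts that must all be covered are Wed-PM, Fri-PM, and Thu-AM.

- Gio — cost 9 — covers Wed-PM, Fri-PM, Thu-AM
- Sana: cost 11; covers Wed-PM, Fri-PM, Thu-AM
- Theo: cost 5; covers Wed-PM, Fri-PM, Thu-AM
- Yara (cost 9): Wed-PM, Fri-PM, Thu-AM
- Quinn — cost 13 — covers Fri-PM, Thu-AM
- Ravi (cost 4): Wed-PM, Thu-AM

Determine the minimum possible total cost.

5

Theo alone covers Wed-PM, Fri-PM, Thu-AM — every shift.
Total cost: 5.
No cover costs less than 5.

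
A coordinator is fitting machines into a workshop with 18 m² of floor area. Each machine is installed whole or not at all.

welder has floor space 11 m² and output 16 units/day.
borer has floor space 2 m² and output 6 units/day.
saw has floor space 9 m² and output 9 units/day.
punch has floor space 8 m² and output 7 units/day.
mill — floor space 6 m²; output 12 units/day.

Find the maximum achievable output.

Take welder and mill: floor space 11 + 6 = 17 ≤ 18, output 16 + 12 = 28.
No other feasible combination does better.

28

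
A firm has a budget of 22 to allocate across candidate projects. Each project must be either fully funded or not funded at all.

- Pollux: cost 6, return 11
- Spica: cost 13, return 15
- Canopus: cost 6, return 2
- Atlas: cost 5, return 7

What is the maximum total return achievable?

Allowing fractional choices, the relaxed optimum would be about 30.7, but projects are indivisible.
Pollux + Canopus + Atlas: cost 6 + 6 + 5 = 17 ≤ 22, return 11 + 2 + 7 = 20.
Spica + Atlas: cost 13 + 5 = 18 ≤ 22, return 15 + 7 = 22.
Pollux + Spica: cost 6 + 13 = 19 ≤ 22, return 11 + 15 = 26.
Best is Pollux and Spica with total return 26.

26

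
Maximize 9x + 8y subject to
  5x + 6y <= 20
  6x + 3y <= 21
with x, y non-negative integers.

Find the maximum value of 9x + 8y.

27

The continuous relaxation peaks at (3.14, 0.714) with value 34.00; rounding to a feasible lattice point costs some objective.
(x,y)=(3,0): 5·3+6·0=15≤20, 6·3+3·0=18≤21, objective 27.
(x,y)=(2,1): 5·2+6·1=16≤20, 6·2+3·1=15≤21, objective 26.
(x,y)=(2,0): 5·2+6·0=10≤20, 6·2+3·0=12≤21, objective 18.
The best lattice point is (3,0), giving 27.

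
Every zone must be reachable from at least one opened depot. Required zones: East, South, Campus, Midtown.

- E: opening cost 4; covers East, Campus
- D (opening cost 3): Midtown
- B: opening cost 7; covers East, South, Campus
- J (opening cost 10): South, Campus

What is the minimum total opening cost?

The greedy cost-per-new-zone heuristic would pick E, D, and B for 14, but a cheaper cover exists.
Choose D and B: together they cover East, South, Campus, Midtown — every zone.
Total opening cost: 3 + 7 = 10.
No cover costs less than 10.

10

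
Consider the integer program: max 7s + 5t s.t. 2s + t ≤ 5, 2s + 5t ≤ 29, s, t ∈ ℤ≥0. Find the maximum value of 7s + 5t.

(s,t)=(0,5): 2·0+1·5=5≤5, 2·0+5·5=25≤29, objective 25.
(s,t)=(0,4): 2·0+1·4=4≤5, 2·0+5·4=20≤29, objective 20.
The best lattice point is (0,5), giving 25.

25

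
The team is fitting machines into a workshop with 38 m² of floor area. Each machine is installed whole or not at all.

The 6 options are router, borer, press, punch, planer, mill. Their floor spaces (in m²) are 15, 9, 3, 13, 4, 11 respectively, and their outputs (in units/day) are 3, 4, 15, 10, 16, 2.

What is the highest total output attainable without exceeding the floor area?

This is a 0-1 knapsack instance.
router + press + punch + planer: floor space 15 + 3 + 13 + 4 = 35 ≤ 38, output 3 + 15 + 10 + 16 = 44.
borer + press + punch + planer: floor space 9 + 3 + 13 + 4 = 29 ≤ 38, output 4 + 15 + 10 + 16 = 45.
Best is borer, press, punch, and planer with total output 45.

45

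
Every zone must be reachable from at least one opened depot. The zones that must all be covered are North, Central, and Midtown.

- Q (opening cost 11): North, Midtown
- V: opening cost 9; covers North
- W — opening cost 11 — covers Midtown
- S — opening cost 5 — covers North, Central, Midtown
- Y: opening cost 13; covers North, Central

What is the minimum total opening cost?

5

This is a weighted set-cover instance.
S alone covers North, Central, Midtown — every zone.
Total opening cost: 5.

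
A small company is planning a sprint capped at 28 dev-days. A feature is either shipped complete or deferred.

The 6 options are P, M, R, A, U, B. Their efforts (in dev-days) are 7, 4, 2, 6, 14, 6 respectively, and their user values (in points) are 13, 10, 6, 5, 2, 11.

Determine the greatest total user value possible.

Allowing fractional choices, the relaxed optimum would be about 45.4, but features are indivisible.
P + M + R + A + B: effort 7 + 4 + 2 + 6 + 6 = 25 ≤ 28, user value 13 + 10 + 6 + 5 + 11 = 45.
P + M + A + B: effort 7 + 4 + 6 + 6 = 23 ≤ 28, user value 13 + 10 + 5 + 11 = 39.
P + M + R + B: effort 7 + 4 + 2 + 6 = 19 ≤ 28, user value 13 + 10 + 6 + 11 = 40.
Best is P, M, R, A, and B with total user value 45.

45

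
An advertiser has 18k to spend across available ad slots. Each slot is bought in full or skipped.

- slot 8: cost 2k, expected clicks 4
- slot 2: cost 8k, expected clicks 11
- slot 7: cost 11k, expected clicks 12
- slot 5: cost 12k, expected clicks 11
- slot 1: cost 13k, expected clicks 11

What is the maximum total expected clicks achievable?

16

Take slot 8 and slot 7: cost 2 + 11 = 13 ≤ 18, expected clicks 4 + 12 = 16.
No other feasible combination does better.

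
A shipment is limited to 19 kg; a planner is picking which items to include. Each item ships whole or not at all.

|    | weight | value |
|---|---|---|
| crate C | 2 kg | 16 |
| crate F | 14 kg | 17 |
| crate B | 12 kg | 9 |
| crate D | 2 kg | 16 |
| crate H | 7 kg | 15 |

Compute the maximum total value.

49

crate C + crate B + crate D: weight 2 + 12 + 2 = 16 ≤ 19, value 16 + 9 + 16 = 41.
crate C + crate F + crate D: weight 2 + 14 + 2 = 18 ≤ 19, value 16 + 17 + 16 = 49.
crate C + crate D + crate H: weight 2 + 2 + 7 = 11 ≤ 19, value 16 + 16 + 15 = 47.
Best is crate C, crate F, and crate D with total value 49.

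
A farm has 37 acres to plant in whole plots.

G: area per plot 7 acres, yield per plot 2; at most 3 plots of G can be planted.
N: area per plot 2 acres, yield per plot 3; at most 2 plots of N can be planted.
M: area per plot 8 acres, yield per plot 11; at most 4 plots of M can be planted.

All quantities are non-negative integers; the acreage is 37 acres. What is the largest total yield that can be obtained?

50

Take 2×N and 4×M: area 36 ≤ 37, yield 2·3 + 4·11 = 50.
N has the best ratio (3/2) and is taken to its limit of 2; remaining capacity is filled optimally with the others.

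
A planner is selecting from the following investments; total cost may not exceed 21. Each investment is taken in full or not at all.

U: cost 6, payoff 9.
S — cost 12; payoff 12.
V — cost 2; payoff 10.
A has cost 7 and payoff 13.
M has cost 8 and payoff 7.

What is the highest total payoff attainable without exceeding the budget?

35

Allowing fractional choices, the relaxed optimum would be about 38.0, but investments are indivisible.
U + S + V: cost 6 + 12 + 2 = 20 ≤ 21, payoff 9 + 12 + 10 = 31.
S + V + A: cost 12 + 2 + 7 = 21 ≤ 21, payoff 12 + 10 + 13 = 35.
U + V + A: cost 6 + 2 + 7 = 15 ≤ 21, payoff 9 + 10 + 13 = 32.
Best is S, V, and A with total payoff 35.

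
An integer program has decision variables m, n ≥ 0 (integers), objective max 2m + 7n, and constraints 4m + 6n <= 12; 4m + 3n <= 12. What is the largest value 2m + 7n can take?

14

(m,n)=(0,2): 4·0+6·2=12≤12, 4·0+3·2=6≤12, objective 14.
(m,n)=(1,1): 4·1+6·1=10≤12, 4·1+3·1=7≤12, objective 9.
No feasible integer point exceeds 14.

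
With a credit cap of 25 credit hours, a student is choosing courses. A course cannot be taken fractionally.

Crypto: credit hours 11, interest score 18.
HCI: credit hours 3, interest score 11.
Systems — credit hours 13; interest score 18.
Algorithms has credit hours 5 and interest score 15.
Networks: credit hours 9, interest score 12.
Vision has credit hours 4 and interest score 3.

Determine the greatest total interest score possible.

Treat it as a binary knapsack problem.
Allowing fractional choices, the relaxed optimum would be about 52.3, but courses are indivisible.
Crypto + HCI + Algorithms + Vision: credit hours 11 + 3 + 5 + 4 = 23 ≤ 25, interest score 18 + 11 + 15 + 3 = 47.
Crypto + Algorithms + Networks: credit hours 11 + 5 + 9 = 25 ≤ 25, interest score 18 + 15 + 12 = 45.
HCI + Systems + Algorithms + Vision: credit hours 3 + 13 + 5 + 4 = 25 ≤ 25, interest score 11 + 18 + 15 + 3 = 47.
The maximum interest score is 47; one optimal choice is Crypto, HCI, Algorithms, and Vision.

47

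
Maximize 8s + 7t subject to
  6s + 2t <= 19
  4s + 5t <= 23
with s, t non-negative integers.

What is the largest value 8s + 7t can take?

37

Relaxing integrality, the LP optimum is 37.55 at (s,t) = (2.23, 2.82), which is not an integer point.
(s,t)=(2,3): 6·2+2·3=18≤19, 4·2+5·3=23≤23, objective 37.
(s,t)=(2,2): 6·2+2·2=16≤19, 4·2+5·2=18≤23, objective 30.
Maximum is 37 at (s,t)=(2,3).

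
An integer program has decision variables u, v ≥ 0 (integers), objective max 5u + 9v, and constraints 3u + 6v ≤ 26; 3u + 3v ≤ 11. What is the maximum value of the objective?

The continuous relaxation peaks at (0, 3.67) with value 33.00; rounding to a feasible lattice point costs some objective.
(u,v)=(0,3): 3·0+6·3=18≤26, 3·0+3·3=9≤11, objective 27.
(u,v)=(1,2): 3·1+6·2=15≤26, 3·1+3·2=9≤11, objective 23.
(u,v)=(0,2): 3·0+6·2=12≤26, 3·0+3·2=6≤11, objective 18.
No feasible integer point exceeds 27.

27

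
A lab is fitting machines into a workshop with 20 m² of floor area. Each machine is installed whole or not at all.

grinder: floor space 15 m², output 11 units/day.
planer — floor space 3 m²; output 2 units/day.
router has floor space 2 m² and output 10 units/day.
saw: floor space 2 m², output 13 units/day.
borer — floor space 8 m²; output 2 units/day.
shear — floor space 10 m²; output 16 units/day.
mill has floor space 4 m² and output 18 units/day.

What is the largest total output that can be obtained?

57

Allowing fractional choices, the relaxed optimum would be about 58.5, but machines are indivisible.
planer + saw + shear + mill: floor space 3 + 2 + 10 + 4 = 19 ≤ 20, output 2 + 13 + 16 + 18 = 49.
router + saw + shear + mill: floor space 2 + 2 + 10 + 4 = 18 ≤ 20, output 10 + 13 + 16 + 18 = 57.
saw + shear + mill: floor space 2 + 10 + 4 = 16 ≤ 20, output 13 + 16 + 18 = 47.
Best is router, saw, shear, and mill with total output 57.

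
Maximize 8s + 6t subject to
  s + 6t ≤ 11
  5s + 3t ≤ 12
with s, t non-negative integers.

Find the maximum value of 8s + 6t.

16

(s,t)=(2,0) is feasible, giving 16.
(s,t)=(1,1) is feasible, giving 14.
(s,t)=(1,0) is feasible, giving 8.
No feasible integer point exceeds 16.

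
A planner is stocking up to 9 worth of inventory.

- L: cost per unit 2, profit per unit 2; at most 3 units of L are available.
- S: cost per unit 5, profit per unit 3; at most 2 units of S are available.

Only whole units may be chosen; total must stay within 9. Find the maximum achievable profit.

7

L has the best ratio (2/2); taking only L gives at most 3×2 = 6 (stopped by the supply cap of 3).
Mixing does better — 2×L and 1×S: cost 9 ≤ 9, profit 2·2 + 1·3 = 7.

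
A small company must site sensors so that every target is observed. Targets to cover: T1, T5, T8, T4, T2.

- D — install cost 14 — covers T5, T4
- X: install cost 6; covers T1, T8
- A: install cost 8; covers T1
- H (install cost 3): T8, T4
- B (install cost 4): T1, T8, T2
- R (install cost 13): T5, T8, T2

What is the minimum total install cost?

This is a weighted set-cover instance.
The greedy cost-per-new-target heuristic would pick B, H, and R for 20, but a cheaper cover exists.
Choose D and B: together they cover T1, T5, T8, T4, T2 — every target.
Total install cost: 14 + 4 = 18.
No cover costs less than 18.

18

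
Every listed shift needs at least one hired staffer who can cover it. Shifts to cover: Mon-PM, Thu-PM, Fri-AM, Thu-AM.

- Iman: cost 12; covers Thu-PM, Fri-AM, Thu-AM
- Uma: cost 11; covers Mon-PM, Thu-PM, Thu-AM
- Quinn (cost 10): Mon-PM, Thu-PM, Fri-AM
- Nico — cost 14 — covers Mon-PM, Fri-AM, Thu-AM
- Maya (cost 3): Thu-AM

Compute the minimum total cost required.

13

Choose Quinn and Maya: together they cover Mon-PM, Thu-PM, Fri-AM, Thu-AM — every shift.
Total cost: 10 + 3 = 13.
No cover costs less than 13.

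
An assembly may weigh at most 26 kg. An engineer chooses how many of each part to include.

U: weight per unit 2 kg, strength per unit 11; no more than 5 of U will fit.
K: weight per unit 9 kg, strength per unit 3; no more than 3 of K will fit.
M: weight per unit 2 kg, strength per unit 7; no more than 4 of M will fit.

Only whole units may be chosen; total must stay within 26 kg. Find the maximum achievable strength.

U has the best ratio (11/2); taking only U gives at most 5×11 = 55 (stopped by the supply cap of 5).
Mixing does better — 5×U and 4×M: weight 18 ≤ 26, strength 5·11 + 4·7 = 83.

83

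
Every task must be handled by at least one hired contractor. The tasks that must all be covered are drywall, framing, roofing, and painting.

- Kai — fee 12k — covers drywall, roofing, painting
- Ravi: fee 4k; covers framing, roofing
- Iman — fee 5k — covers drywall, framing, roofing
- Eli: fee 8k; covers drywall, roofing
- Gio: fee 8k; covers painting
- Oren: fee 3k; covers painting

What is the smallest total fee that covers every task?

8

Choose Iman and Oren: together they cover drywall, framing, roofing, painting — every task.
Total fee: 5 + 3 = 8.
No cover costs less than 8.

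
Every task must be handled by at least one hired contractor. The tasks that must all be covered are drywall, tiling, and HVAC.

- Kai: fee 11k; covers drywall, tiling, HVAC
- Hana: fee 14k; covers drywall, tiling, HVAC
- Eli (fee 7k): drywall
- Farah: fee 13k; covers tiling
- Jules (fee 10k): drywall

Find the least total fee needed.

Kai alone covers drywall, tiling, HVAC — every task.
Total fee: 11.
No cover costs less than 11.

11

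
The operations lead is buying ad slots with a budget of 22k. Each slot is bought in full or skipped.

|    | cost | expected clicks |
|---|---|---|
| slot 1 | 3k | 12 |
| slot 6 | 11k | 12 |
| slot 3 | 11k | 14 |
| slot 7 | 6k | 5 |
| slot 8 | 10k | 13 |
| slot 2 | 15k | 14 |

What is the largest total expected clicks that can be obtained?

31

slot 1 + slot 3 + slot 7: cost 3 + 11 + 6 = 20 ≤ 22, expected clicks 12 + 14 + 5 = 31.
slot 1 + slot 6 + slot 7: cost 3 + 11 + 6 = 20 ≤ 22, expected clicks 12 + 12 + 5 = 29.
slot 1 + slot 7 + slot 8: cost 3 + 6 + 10 = 19 ≤ 22, expected clicks 12 + 5 + 13 = 30.
Best is slot 1, slot 3, and slot 7 with total expected clicks 31.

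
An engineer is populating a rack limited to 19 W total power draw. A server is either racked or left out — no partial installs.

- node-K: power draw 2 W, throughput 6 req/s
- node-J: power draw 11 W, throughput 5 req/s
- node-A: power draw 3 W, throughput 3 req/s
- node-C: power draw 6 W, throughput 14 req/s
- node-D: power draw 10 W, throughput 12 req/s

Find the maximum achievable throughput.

32

Allowing fractional choices, the relaxed optimum would be about 33.0, but servers are indivisible.
node-C + node-D: power draw 6 + 10 = 16 ≤ 19, throughput 14 + 12 = 26.
node-K + node-C + node-D: power draw 2 + 6 + 10 = 18 ≤ 19, throughput 6 + 14 + 12 = 32.
node-A + node-C + node-D: power draw 3 + 6 + 10 = 19 ≤ 19, throughput 3 + 14 + 12 = 29.
Best is node-K, node-C, and node-D with total throughput 32.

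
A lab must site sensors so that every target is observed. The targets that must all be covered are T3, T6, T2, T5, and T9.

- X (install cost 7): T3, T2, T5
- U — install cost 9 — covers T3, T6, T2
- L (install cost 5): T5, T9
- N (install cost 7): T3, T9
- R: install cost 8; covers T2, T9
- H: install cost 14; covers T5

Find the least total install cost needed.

14

This is a weighted set-cover instance.
The greedy cost-per-new-target heuristic would pick X, L, and U for 21, but a cheaper cover exists.
Choose U and L: together they cover T3, T6, T2, T5, T9 — every target.
Total install cost: 9 + 5 = 14.
No cover costs less than 14.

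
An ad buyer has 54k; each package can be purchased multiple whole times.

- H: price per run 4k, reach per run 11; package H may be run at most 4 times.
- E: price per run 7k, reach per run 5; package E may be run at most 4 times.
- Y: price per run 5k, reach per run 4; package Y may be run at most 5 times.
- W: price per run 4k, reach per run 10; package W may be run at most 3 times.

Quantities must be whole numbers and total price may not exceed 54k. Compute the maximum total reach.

94

H has the best ratio (11/4); taking only H gives at most 4×11 = 44 (stopped by the supply cap of 4).
Mixing does better — 4×H, 5×Y, and 3×W: price 53 ≤ 54, reach 4·11 + 5·4 + 3·10 = 94.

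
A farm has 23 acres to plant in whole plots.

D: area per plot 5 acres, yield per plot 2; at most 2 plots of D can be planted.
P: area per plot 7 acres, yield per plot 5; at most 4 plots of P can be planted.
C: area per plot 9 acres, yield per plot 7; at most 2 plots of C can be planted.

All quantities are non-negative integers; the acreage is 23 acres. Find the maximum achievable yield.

This is a bounded integer knapsack.
Take 2×P and 1×C: area 23 ≤ 23, yield 2·5 + 1·7 = 17.
No other integer combination yields more.

17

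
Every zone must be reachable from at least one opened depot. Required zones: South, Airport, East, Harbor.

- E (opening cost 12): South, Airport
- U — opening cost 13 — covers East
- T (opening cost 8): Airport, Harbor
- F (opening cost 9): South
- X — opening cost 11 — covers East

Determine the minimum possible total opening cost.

Choose T, F, and X: together they cover South, Airport, East, Harbor — every zone.
Total opening cost: 8 + 9 + 11 = 28.

28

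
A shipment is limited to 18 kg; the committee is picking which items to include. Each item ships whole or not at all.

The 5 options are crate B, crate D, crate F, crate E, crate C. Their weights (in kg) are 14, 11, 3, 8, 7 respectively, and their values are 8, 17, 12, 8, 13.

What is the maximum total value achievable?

33

Take crate F, crate E, and crate C: weight 3 + 8 + 7 = 18 ≤ 18, value 12 + 8 + 13 = 33.
No other feasible combination does better.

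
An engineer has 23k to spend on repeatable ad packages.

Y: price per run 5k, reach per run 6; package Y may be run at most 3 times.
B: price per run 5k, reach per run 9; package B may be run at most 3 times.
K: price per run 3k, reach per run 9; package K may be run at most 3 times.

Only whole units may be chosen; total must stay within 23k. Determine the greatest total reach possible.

45

3×B and 2×K: price 21 ≤ 23, reach 3·9 + 2·9 = 45.
2×B and 3×K: price 19 ≤ 23, reach 2·9 + 3·9 = 45.
Best is 45.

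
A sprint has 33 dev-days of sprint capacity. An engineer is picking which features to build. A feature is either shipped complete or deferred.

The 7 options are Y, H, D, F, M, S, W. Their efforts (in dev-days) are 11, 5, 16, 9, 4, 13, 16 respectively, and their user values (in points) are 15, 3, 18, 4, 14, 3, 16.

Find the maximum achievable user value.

47

Y + M + W: effort 11 + 4 + 16 = 31 ≤ 33, user value 15 + 14 + 16 = 45.
Y + D + M: effort 11 + 16 + 4 = 31 ≤ 33, user value 15 + 18 + 14 = 47.
Y + H + F + M: effort 11 + 5 + 9 + 4 = 29 ≤ 33, user value 15 + 3 + 4 + 14 = 36.
Best is Y, D, and M with total user value 47.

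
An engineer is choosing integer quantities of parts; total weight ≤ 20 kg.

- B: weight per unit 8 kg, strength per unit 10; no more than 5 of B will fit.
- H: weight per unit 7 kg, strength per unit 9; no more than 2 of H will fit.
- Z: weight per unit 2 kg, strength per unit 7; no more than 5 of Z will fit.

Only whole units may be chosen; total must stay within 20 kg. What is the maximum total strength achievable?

This is a bounded integer knapsack.
Take 1×B and 5×Z: weight 18 ≤ 20, strength 1·10 + 5·7 = 45.
Z has the best ratio (7/2) and is taken to its limit of 5; remaining capacity is filled optimally with the others.

45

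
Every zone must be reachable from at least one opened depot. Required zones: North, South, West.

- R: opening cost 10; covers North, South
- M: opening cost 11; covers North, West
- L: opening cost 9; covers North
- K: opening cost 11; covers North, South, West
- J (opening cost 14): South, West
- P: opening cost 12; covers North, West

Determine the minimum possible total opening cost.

11

K alone covers North, South, West — every zone.
Total opening cost: 11.
No cover costs less than 11.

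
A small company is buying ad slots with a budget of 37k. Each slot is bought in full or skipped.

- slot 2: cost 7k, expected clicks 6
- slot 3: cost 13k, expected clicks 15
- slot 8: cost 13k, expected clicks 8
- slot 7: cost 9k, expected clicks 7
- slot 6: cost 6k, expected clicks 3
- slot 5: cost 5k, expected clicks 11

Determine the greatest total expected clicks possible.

slot 2 + slot 3 + slot 7 + slot 5: cost 7 + 13 + 9 + 5 = 34 ≤ 37, expected clicks 6 + 15 + 7 + 11 = 39.
slot 3 + slot 7 + slot 6 + slot 5: cost 13 + 9 + 6 + 5 = 33 ≤ 37, expected clicks 15 + 7 + 3 + 11 = 36.
slot 3 + slot 8 + slot 6 + slot 5: cost 13 + 13 + 6 + 5 = 37 ≤ 37, expected clicks 15 + 8 + 3 + 11 = 37.
Best is slot 2, slot 3, slot 7, and slot 5 with total expected clicks 39.

39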